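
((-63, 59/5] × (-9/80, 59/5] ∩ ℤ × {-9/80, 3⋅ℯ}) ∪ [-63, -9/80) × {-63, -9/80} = ([-63, -9/80) × {-63, -9/80}) ∪ ({-62, -61, …, 11} × {3⋅ℯ})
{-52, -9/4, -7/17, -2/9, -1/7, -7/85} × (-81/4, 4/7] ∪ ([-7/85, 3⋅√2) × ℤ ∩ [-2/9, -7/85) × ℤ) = {-52, -9/4, -7/17, -2/9, -1/7, -7/85} × (-81/4, 4/7]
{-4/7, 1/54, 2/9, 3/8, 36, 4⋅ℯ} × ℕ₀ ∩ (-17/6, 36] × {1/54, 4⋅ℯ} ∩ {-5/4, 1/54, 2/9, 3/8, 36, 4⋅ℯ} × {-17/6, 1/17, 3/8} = ∅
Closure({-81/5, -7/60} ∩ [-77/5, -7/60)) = ∅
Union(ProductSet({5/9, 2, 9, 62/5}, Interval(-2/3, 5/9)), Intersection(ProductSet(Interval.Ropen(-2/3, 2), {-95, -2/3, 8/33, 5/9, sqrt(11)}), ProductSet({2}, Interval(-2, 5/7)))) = ProductSet({5/9, 2, 9, 62/5}, Interval(-2/3, 5/9))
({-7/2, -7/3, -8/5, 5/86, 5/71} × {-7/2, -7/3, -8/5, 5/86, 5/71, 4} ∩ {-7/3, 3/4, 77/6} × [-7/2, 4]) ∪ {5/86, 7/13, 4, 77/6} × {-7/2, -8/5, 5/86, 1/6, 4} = ({-7/3} × {-7/2, -7/3, -8/5, 5/86, 5/71, 4}) ∪ ({5/86, 7/13, 4, 77/6} × {-7/2, -8/5, 5/86, 1/6, 4})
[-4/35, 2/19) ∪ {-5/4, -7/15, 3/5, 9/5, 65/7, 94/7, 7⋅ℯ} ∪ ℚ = ℚ ∪ [-4/35, 2/19] ∪ {7⋅ℯ}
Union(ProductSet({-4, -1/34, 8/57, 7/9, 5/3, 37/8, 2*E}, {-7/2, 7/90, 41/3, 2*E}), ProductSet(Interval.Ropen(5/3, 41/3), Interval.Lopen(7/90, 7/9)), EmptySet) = Union(ProductSet({-4, -1/34, 8/57, 7/9, 5/3, 37/8, 2*E}, {-7/2, 7/90, 41/3, 2*E}), ProductSet(Interval.Ropen(5/3, 41/3), Interval.Lopen(7/90, 7/9)))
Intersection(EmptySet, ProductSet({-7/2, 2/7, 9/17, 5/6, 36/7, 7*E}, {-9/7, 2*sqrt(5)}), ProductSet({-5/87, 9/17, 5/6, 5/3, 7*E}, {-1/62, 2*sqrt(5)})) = EmptySet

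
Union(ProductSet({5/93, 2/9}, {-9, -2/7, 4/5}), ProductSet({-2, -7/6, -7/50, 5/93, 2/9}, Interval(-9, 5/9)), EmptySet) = Union(ProductSet({5/93, 2/9}, {-9, -2/7, 4/5}), ProductSet({-2, -7/6, -7/50, 5/93, 2/9}, Interval(-9, 5/9)))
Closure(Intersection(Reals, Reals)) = Reals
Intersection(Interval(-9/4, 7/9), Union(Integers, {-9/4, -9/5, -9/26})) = Union({-9/4, -9/5, -9/26}, Range(-2, 1, 1))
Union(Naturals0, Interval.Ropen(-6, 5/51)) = Union(Interval.Ropen(-6, 5/51), Naturals0)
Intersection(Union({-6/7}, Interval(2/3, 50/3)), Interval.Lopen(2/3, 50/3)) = Interval.Lopen(2/3, 50/3)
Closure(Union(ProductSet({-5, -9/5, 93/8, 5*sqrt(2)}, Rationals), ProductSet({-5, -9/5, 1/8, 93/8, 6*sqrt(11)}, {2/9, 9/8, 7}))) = Union(ProductSet({-5, -9/5, 93/8, 5*sqrt(2)}, Reals), ProductSet({-5, -9/5, 1/8, 93/8, 6*sqrt(11)}, {2/9, 9/8, 7}))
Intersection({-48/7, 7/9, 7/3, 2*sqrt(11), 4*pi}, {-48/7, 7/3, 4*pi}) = {-48/7, 7/3, 4*pi}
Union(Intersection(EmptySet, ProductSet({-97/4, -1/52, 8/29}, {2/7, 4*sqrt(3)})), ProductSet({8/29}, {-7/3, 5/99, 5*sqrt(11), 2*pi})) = ProductSet({8/29}, {-7/3, 5/99, 5*sqrt(11), 2*pi})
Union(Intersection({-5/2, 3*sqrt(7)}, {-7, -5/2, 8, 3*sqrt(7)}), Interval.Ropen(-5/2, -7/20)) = Union({3*sqrt(7)}, Interval.Ropen(-5/2, -7/20))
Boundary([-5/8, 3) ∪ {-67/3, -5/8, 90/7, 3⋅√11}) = {-67/3, -5/8, 3, 90/7, 3⋅√11}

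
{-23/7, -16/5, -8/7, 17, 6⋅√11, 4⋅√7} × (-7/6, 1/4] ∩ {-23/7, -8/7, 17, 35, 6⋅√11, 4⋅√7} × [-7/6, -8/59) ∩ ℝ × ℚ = {-23/7, -8/7, 17, 6⋅√11, 4⋅√7} × (ℚ ∩ (-7/6, -8/59))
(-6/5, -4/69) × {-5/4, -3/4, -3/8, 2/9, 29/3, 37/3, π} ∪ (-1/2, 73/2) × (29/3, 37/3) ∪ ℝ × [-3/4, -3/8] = (ℝ × [-3/4, -3/8]) ∪ ((-1/2, 73/2) × (29/3, 37/3)) ∪ ((-6/5, -4/69) × {-5/4, -3/4, -3/8, 2/9, 29/3, 37/3, π})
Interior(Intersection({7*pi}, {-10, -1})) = EmptySet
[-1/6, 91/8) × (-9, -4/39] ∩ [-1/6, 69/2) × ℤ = [-1/6, 91/8) × {-8, -7, …, -1}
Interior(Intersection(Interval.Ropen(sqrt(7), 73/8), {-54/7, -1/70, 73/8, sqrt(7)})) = EmptySet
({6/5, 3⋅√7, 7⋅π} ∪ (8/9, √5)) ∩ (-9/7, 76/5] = (8/9, √5) ∪ {3⋅√7}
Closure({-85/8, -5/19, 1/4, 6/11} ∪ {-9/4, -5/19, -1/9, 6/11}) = {-85/8, -9/4, -5/19, -1/9, 1/4, 6/11}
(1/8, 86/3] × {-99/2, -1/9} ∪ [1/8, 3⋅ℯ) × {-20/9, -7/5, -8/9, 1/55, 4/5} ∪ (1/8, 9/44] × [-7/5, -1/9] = ((1/8, 86/3] × {-99/2, -1/9}) ∪ ((1/8, 9/44] × [-7/5, -1/9]) ∪ ([1/8, 3⋅ℯ) × {-20/9, -7/5, -8/9, 1/55, 4/5})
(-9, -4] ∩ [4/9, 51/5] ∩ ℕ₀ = ∅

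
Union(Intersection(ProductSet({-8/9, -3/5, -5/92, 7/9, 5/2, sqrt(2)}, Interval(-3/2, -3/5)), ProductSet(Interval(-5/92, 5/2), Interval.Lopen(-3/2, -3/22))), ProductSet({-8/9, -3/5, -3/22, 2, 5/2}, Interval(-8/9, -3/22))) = Union(ProductSet({-5/92, 7/9, 5/2, sqrt(2)}, Interval.Lopen(-3/2, -3/5)), ProductSet({-8/9, -3/5, -3/22, 2, 5/2}, Interval(-8/9, -3/22)))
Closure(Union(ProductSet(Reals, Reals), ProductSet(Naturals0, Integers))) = ProductSet(Reals, Reals)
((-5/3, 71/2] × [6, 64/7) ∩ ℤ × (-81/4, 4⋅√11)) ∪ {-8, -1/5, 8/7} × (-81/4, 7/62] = ({-8, -1/5, 8/7} × (-81/4, 7/62]) ∪ ({-1, 0, …, 35} × [6, 64/7))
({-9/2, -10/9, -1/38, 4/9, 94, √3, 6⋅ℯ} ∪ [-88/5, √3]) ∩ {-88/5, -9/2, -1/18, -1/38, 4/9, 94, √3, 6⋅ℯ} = {-88/5, -9/2, -1/18, -1/38, 4/9, 94, √3, 6⋅ℯ}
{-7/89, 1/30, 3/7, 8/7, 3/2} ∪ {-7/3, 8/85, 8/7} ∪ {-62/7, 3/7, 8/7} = {-62/7, -7/3, -7/89, 1/30, 8/85, 3/7, 8/7, 3/2}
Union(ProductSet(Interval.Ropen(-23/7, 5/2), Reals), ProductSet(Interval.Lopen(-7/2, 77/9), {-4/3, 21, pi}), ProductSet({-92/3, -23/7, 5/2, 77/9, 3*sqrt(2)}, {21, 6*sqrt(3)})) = Union(ProductSet({-92/3, -23/7, 5/2, 77/9, 3*sqrt(2)}, {21, 6*sqrt(3)}), ProductSet(Interval.Lopen(-7/2, 77/9), {-4/3, 21, pi}), ProductSet(Interval.Ropen(-23/7, 5/2), Reals))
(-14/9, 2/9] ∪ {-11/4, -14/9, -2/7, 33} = {-11/4, 33} ∪ [-14/9, 2/9]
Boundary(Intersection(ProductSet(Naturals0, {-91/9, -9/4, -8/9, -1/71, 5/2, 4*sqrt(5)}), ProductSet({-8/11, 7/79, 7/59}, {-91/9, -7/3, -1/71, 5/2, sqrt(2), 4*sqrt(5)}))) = EmptySet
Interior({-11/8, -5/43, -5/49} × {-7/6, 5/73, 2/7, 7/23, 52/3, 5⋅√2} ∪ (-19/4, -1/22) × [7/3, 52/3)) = (-19/4, -1/22) × (7/3, 52/3)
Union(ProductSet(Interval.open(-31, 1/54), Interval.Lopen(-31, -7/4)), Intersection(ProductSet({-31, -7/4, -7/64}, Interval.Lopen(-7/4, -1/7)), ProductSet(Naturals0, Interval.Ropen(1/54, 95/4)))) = ProductSet(Interval.open(-31, 1/54), Interval.Lopen(-31, -7/4))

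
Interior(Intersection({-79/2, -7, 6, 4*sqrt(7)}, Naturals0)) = EmptySet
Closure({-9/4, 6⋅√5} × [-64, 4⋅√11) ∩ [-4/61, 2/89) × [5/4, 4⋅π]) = ∅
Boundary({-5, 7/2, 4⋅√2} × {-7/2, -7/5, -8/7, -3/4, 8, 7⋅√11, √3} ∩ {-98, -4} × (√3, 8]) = ∅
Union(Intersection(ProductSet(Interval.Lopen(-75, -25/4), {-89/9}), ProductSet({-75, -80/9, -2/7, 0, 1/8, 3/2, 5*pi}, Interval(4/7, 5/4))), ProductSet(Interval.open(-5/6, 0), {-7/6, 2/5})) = ProductSet(Interval.open(-5/6, 0), {-7/6, 2/5})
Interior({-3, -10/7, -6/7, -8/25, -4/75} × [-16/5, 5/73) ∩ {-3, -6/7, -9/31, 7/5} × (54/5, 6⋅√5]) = ∅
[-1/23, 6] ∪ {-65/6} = {-65/6} ∪ [-1/23, 6]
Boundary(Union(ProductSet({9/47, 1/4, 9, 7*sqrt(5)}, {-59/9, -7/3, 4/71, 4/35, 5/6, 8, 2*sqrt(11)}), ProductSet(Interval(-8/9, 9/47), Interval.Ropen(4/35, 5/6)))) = Union(ProductSet({-8/9, 9/47}, Interval(4/35, 5/6)), ProductSet({9/47, 1/4, 9, 7*sqrt(5)}, {-59/9, -7/3, 4/71, 4/35, 5/6, 8, 2*sqrt(11)}), ProductSet(Interval(-8/9, 9/47), {4/35, 5/6}))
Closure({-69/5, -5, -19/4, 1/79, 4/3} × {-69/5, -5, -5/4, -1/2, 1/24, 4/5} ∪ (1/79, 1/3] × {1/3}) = ([1/79, 1/3] × {1/3}) ∪ ({-69/5, -5, -19/4, 1/79, 4/3} × {-69/5, -5, -5/4, -1/2, 1/24, 4/5})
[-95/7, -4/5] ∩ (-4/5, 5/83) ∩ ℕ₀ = ∅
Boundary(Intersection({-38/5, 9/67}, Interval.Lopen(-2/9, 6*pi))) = {9/67}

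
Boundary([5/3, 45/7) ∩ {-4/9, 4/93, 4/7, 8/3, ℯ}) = {8/3, ℯ}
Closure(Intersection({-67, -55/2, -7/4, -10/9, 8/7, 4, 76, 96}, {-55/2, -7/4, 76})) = {-55/2, -7/4, 76}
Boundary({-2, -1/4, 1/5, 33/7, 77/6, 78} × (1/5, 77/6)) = {-2, -1/4, 1/5, 33/7, 77/6, 78} × [1/5, 77/6]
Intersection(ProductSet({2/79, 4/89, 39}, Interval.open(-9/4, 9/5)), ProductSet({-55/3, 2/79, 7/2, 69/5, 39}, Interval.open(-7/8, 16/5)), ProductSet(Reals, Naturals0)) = ProductSet({2/79, 39}, Range(0, 2, 1))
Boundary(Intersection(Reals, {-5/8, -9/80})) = {-5/8, -9/80}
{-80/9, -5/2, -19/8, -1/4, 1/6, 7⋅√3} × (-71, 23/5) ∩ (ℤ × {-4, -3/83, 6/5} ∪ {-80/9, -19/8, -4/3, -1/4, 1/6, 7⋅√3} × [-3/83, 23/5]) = {-80/9, -19/8, -1/4, 1/6, 7⋅√3} × [-3/83, 23/5)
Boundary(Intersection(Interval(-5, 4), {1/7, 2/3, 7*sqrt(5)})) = {1/7, 2/3}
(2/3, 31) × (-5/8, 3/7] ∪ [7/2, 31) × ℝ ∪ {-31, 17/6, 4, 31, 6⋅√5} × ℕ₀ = ([7/2, 31) × ℝ) ∪ ((2/3, 31) × (-5/8, 3/7]) ∪ ({-31, 17/6, 4, 31, 6⋅√5} × ℕ₀)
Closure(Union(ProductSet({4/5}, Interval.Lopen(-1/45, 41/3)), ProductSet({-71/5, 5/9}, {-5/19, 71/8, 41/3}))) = Union(ProductSet({4/5}, Interval(-1/45, 41/3)), ProductSet({-71/5, 5/9}, {-5/19, 71/8, 41/3}))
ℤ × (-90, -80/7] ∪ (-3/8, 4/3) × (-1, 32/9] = (ℤ × (-90, -80/7]) ∪ ((-3/8, 4/3) × (-1, 32/9])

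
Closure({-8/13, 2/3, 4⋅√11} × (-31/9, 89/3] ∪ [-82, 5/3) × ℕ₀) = ([-82, 5/3] × ℕ₀) ∪ ({-8/13, 2/3, 4⋅√11} × [-31/9, 89/3])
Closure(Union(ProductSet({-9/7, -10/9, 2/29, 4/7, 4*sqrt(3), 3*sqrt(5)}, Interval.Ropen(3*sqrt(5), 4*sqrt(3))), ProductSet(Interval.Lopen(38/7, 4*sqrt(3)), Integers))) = Union(ProductSet({-9/7, -10/9, 2/29, 4/7, 4*sqrt(3), 3*sqrt(5)}, Interval(3*sqrt(5), 4*sqrt(3))), ProductSet(Interval(38/7, 4*sqrt(3)), Integers))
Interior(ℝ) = ℝ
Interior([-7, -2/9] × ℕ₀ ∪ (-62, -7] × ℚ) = ∅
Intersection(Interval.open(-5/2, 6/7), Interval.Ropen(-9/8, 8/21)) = Interval.Ropen(-9/8, 8/21)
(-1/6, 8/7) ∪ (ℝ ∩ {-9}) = {-9} ∪ (-1/6, 8/7)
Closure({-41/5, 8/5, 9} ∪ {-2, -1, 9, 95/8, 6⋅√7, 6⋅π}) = {-41/5, -2, -1, 8/5, 9, 95/8, 6⋅√7, 6⋅π}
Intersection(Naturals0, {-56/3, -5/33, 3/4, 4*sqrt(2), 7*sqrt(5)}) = EmptySet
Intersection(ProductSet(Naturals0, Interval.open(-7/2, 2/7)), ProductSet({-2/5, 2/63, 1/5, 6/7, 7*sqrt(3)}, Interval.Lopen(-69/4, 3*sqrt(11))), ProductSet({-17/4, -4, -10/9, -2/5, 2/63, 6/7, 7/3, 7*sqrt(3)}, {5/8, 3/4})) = EmptySet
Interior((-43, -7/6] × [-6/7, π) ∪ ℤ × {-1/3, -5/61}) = ((-43, -7/6) \ ℤ \ (-43, -7/6) × (-6/7, π)) ∪ ((-43, -7/6) × ((-6/7, -1/3) ∪ (-1/3, -5/61) ∪ (-5/61, π))) ∪ (((ℤ \ ({-7/6} ∪ (ℤ \ (-43, -7/6)))) ∪ ({-42, -41, …, -2} \ ℤ \ (-43, -7/6))) × {-1/3, -5/61})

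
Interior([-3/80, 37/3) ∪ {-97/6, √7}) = (-3/80, 37/3)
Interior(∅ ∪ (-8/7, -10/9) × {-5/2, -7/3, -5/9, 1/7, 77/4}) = ∅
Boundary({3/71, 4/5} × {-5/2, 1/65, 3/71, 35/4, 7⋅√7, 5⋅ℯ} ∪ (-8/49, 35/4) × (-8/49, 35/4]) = ({-8/49, 35/4} × [-8/49, 35/4]) ∪ ([-8/49, 35/4] × {-8/49, 35/4}) ∪ ({3/71, 4/5} × {-5/2, 35/4, 7⋅√7, 5⋅ℯ})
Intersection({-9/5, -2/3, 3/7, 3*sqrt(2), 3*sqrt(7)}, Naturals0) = EmptySet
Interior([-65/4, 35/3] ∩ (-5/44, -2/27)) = (-5/44, -2/27)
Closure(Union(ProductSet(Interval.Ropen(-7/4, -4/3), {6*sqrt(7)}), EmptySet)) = ProductSet(Interval(-7/4, -4/3), {6*sqrt(7)})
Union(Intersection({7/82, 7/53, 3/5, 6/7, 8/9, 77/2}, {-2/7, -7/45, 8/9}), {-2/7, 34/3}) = {-2/7, 8/9, 34/3}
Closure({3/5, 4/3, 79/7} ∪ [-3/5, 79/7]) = [-3/5, 79/7]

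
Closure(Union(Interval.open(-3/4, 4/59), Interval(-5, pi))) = Interval(-5, pi)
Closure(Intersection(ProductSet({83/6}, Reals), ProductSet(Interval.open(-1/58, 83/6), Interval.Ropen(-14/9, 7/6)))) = EmptySet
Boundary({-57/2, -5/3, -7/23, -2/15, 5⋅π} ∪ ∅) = {-57/2, -5/3, -7/23, -2/15, 5⋅π}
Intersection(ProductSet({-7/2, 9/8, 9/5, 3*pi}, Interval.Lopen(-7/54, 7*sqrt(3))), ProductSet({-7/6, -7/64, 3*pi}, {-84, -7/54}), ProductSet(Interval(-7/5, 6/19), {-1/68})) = EmptySet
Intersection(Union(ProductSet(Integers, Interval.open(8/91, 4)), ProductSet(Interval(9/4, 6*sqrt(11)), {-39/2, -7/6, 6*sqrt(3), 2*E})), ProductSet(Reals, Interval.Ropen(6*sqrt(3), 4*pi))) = ProductSet(Interval(9/4, 6*sqrt(11)), {6*sqrt(3)})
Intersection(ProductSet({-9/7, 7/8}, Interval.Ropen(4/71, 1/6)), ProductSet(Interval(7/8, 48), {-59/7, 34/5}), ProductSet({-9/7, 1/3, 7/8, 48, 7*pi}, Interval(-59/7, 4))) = EmptySet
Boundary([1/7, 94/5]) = {1/7, 94/5}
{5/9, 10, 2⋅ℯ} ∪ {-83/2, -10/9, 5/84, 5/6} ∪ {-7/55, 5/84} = {-83/2, -10/9, -7/55, 5/84, 5/9, 5/6, 10, 2⋅ℯ}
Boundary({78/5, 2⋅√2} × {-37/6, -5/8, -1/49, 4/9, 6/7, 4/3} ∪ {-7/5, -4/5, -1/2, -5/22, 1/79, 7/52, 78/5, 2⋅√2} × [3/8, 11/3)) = ({78/5, 2⋅√2} × {-37/6, -5/8, -1/49, 4/9, 6/7, 4/3}) ∪ ({-7/5, -4/5, -1/2, -5/22, 1/79, 7/52, 78/5, 2⋅√2} × [3/8, 11/3])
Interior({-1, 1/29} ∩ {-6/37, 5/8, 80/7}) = ∅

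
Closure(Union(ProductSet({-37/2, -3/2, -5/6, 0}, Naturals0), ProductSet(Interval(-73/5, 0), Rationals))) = Union(ProductSet({-37/2, -3/2, -5/6, 0}, Naturals0), ProductSet(Interval(-73/5, 0), Reals))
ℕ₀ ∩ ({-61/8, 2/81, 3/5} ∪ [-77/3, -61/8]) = ∅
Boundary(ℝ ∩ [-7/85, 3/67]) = {-7/85, 3/67}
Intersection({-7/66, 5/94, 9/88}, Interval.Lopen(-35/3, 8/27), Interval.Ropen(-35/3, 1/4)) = {-7/66, 5/94, 9/88}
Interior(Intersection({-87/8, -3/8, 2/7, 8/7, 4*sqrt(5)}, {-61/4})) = EmptySet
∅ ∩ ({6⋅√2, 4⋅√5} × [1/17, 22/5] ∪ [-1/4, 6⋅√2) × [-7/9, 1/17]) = ∅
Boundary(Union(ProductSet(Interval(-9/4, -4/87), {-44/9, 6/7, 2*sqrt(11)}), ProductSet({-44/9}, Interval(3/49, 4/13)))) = Union(ProductSet({-44/9}, Interval(3/49, 4/13)), ProductSet(Interval(-9/4, -4/87), {-44/9, 6/7, 2*sqrt(11)}))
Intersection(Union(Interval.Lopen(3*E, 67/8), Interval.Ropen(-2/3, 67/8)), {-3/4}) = EmptySet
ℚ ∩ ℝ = ℚ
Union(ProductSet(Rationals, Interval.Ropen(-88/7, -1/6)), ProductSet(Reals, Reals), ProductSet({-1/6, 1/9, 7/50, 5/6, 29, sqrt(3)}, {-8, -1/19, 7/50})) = ProductSet(Reals, Reals)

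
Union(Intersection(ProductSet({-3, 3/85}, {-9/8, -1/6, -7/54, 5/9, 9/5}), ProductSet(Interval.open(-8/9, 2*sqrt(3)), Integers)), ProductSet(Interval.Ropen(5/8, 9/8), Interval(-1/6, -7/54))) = ProductSet(Interval.Ropen(5/8, 9/8), Interval(-1/6, -7/54))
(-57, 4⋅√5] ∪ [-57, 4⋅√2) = [-57, 4⋅√5]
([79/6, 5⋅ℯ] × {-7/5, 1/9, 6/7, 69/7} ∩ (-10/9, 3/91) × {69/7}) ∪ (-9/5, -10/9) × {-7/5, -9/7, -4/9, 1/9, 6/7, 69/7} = (-9/5, -10/9) × {-7/5, -9/7, -4/9, 1/9, 6/7, 69/7}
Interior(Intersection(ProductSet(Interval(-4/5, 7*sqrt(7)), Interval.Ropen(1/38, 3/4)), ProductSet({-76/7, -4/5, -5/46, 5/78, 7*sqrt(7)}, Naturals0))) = EmptySet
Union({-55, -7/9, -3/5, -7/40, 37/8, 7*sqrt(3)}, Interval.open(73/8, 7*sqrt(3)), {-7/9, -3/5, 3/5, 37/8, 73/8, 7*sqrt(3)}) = Union({-55, -7/9, -3/5, -7/40, 3/5, 37/8}, Interval(73/8, 7*sqrt(3)))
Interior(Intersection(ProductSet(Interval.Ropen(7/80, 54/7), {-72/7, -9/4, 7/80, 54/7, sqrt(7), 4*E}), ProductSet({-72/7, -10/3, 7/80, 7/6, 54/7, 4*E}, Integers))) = EmptySet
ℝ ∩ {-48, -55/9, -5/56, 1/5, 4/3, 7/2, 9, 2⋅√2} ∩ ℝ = {-48, -55/9, -5/56, 1/5, 4/3, 7/2, 9, 2⋅√2}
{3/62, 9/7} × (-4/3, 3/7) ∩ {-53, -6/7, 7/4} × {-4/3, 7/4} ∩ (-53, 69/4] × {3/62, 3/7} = ∅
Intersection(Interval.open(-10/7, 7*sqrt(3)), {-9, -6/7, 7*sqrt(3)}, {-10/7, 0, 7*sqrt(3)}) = EmptySet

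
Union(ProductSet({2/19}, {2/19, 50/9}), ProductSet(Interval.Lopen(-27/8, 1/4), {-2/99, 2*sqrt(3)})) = Union(ProductSet({2/19}, {2/19, 50/9}), ProductSet(Interval.Lopen(-27/8, 1/4), {-2/99, 2*sqrt(3)}))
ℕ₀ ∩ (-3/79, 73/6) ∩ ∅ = ∅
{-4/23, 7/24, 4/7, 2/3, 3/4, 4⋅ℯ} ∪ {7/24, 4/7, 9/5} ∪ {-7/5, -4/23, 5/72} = {-7/5, -4/23, 5/72, 7/24, 4/7, 2/3, 3/4, 9/5, 4⋅ℯ}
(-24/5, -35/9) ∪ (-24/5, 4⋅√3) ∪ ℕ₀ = (-24/5, 4⋅√3) ∪ ℕ₀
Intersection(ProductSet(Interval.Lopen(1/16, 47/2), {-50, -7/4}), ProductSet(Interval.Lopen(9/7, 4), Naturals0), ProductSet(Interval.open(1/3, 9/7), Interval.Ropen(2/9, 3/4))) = EmptySet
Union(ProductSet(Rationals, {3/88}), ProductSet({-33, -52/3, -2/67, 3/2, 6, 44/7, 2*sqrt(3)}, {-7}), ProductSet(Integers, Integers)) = Union(ProductSet({-33, -52/3, -2/67, 3/2, 6, 44/7, 2*sqrt(3)}, {-7}), ProductSet(Integers, Integers), ProductSet(Rationals, {3/88}))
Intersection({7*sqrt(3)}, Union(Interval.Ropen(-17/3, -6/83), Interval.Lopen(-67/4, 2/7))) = EmptySet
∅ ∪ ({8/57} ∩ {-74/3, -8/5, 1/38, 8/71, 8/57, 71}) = {8/57}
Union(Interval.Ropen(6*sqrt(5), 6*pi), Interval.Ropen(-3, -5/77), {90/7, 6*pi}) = Union({90/7}, Interval.Ropen(-3, -5/77), Interval(6*sqrt(5), 6*pi))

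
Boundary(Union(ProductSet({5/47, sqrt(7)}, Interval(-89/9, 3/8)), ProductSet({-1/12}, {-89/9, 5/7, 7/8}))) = Union(ProductSet({-1/12}, {-89/9, 5/7, 7/8}), ProductSet({5/47, sqrt(7)}, Interval(-89/9, 3/8)))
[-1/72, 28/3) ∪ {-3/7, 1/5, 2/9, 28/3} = {-3/7} ∪ [-1/72, 28/3]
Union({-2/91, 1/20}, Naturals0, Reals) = Reals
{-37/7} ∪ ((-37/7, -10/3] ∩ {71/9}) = {-37/7}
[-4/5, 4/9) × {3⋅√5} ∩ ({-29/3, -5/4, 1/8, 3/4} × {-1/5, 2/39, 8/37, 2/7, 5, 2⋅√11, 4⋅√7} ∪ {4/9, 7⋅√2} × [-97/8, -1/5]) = ∅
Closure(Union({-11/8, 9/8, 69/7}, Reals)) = Reals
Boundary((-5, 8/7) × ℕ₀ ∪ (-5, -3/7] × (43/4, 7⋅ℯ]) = (({-5} ∪ [-3/7, 8/7]) × ℕ₀) ∪ ({-5, -3/7} × [43/4, 7⋅ℯ]) ∪ ([-5, -3/7] × {43/4, 7⋅ℯ}) ∪ ([-5, 8/7] × ℕ₀ \ (43/4, 7⋅ℯ))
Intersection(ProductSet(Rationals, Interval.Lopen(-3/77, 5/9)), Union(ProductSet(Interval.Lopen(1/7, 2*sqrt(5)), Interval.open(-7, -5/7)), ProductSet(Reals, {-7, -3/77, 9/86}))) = ProductSet(Rationals, {9/86})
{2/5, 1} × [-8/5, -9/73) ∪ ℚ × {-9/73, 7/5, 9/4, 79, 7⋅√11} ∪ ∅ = ({2/5, 1} × [-8/5, -9/73)) ∪ (ℚ × {-9/73, 7/5, 9/4, 79, 7⋅√11})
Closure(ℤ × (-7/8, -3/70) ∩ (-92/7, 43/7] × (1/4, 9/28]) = ∅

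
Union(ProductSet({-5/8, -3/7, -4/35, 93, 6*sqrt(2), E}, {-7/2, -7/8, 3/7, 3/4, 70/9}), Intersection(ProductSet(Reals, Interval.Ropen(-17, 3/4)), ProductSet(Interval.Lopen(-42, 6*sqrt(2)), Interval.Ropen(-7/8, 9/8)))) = Union(ProductSet({-5/8, -3/7, -4/35, 93, 6*sqrt(2), E}, {-7/2, -7/8, 3/7, 3/4, 70/9}), ProductSet(Interval.Lopen(-42, 6*sqrt(2)), Interval.Ropen(-7/8, 3/4)))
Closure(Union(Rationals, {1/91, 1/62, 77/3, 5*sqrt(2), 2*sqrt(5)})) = Reals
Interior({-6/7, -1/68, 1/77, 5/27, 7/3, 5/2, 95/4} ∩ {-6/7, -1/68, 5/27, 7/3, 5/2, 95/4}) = ∅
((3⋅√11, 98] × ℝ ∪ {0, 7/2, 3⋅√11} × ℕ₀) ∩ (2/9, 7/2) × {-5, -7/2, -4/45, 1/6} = ∅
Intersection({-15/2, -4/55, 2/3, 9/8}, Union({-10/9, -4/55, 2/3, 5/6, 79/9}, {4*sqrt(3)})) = {-4/55, 2/3}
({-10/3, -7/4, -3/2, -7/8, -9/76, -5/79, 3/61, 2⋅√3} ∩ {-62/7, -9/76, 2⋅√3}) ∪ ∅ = {-9/76, 2⋅√3}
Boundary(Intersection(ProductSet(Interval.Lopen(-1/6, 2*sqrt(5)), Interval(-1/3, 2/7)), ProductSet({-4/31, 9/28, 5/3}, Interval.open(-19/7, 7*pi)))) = ProductSet({-4/31, 9/28, 5/3}, Interval(-1/3, 2/7))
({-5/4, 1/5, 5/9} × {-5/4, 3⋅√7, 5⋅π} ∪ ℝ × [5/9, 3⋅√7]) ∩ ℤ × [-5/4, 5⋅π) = ℤ × [5/9, 3⋅√7]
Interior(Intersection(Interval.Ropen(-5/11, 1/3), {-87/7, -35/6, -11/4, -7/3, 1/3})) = EmptySet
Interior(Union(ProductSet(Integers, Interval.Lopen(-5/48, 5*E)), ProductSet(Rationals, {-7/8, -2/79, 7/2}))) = EmptySet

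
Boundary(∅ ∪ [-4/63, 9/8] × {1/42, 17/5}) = [-4/63, 9/8] × {1/42, 17/5}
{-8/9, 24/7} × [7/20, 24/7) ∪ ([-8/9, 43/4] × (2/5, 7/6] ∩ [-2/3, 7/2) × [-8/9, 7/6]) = ({-8/9, 24/7} × [7/20, 24/7)) ∪ ([-2/3, 7/2) × (2/5, 7/6])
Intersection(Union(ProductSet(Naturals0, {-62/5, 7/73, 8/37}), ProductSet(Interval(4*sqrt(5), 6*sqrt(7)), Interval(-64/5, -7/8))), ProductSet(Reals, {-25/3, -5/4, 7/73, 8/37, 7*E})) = Union(ProductSet(Interval(4*sqrt(5), 6*sqrt(7)), {-25/3, -5/4}), ProductSet(Naturals0, {7/73, 8/37}))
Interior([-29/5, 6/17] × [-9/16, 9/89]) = (-29/5, 6/17) × (-9/16, 9/89)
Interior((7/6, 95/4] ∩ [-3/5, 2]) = (7/6, 2)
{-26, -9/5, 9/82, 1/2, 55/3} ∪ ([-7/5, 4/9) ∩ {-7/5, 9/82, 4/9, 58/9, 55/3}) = {-26, -9/5, -7/5, 9/82, 1/2, 55/3}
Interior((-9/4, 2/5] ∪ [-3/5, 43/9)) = (-9/4, 43/9)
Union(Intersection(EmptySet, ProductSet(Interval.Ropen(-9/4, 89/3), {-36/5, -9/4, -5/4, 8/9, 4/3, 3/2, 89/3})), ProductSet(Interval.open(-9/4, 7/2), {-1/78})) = ProductSet(Interval.open(-9/4, 7/2), {-1/78})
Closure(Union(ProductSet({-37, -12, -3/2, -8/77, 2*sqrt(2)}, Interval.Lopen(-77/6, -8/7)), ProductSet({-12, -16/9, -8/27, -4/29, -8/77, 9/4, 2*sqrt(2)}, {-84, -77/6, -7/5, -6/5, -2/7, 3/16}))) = Union(ProductSet({-37, -12, -3/2, -8/77, 2*sqrt(2)}, Interval(-77/6, -8/7)), ProductSet({-12, -16/9, -8/27, -4/29, -8/77, 9/4, 2*sqrt(2)}, {-84, -77/6, -7/5, -6/5, -2/7, 3/16}))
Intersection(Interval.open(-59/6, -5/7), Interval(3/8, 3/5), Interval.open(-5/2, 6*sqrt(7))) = EmptySet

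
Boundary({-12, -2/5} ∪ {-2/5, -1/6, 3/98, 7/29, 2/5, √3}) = {-12, -2/5, -1/6, 3/98, 7/29, 2/5, √3}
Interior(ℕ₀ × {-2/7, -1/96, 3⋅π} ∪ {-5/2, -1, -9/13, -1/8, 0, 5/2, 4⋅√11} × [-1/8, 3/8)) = ∅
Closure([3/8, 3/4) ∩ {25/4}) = ∅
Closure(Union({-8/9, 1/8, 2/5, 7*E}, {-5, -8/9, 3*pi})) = {-5, -8/9, 1/8, 2/5, 7*E, 3*pi}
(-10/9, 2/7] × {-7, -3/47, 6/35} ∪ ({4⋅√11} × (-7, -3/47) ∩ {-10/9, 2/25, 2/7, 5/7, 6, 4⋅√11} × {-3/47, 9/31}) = (-10/9, 2/7] × {-7, -3/47, 6/35}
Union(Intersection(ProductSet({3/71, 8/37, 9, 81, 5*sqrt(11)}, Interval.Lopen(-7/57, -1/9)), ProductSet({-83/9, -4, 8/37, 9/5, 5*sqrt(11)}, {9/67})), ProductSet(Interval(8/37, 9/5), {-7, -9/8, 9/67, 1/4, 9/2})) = ProductSet(Interval(8/37, 9/5), {-7, -9/8, 9/67, 1/4, 9/2})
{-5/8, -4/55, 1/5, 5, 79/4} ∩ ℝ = {-5/8, -4/55, 1/5, 5, 79/4}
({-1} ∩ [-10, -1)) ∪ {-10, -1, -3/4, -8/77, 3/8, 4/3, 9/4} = {-10, -1, -3/4, -8/77, 3/8, 4/3, 9/4}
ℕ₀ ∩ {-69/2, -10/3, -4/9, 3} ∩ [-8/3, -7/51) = ∅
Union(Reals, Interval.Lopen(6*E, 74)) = Interval(-oo, oo)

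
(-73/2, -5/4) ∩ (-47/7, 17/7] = (-47/7, -5/4)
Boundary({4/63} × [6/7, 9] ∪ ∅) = {4/63} × [6/7, 9]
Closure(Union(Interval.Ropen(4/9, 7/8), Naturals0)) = Union(Complement(Naturals0, Interval.open(4/9, 7/8)), Interval(4/9, 7/8), Naturals0)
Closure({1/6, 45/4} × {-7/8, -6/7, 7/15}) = {1/6, 45/4} × {-7/8, -6/7, 7/15}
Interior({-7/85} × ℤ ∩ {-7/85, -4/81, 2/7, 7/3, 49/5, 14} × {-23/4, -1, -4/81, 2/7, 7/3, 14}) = ∅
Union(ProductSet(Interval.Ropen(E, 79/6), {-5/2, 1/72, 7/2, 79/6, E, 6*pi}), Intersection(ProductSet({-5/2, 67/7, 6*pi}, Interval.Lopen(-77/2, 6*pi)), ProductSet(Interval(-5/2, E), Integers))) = Union(ProductSet({-5/2}, Range(-38, 19, 1)), ProductSet(Interval.Ropen(E, 79/6), {-5/2, 1/72, 7/2, 79/6, E, 6*pi}))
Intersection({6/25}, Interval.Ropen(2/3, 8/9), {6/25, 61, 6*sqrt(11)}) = EmptySet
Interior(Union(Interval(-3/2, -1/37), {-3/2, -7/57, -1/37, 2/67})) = Interval.open(-3/2, -1/37)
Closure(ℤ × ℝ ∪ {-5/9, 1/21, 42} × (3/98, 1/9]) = (ℤ × ℝ) ∪ ({-5/9, 1/21, 42} × [3/98, 1/9])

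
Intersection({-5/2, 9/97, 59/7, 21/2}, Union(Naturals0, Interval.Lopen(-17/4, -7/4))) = {-5/2}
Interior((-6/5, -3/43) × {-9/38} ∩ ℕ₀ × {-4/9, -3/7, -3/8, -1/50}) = ∅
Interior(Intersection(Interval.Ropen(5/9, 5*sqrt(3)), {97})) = EmptySet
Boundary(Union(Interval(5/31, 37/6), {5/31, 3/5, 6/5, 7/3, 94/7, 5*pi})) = {5/31, 37/6, 94/7, 5*pi}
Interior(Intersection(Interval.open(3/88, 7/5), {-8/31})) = EmptySet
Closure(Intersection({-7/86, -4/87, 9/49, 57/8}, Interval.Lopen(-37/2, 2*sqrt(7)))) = {-7/86, -4/87, 9/49}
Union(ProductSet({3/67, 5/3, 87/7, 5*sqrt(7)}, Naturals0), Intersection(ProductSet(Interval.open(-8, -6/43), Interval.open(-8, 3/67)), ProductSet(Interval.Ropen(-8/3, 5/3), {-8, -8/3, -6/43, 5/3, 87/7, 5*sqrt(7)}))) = Union(ProductSet({3/67, 5/3, 87/7, 5*sqrt(7)}, Naturals0), ProductSet(Interval.Ropen(-8/3, -6/43), {-8/3, -6/43}))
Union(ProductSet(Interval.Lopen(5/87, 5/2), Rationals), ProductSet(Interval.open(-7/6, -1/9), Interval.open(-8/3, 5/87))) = Union(ProductSet(Interval.open(-7/6, -1/9), Interval.open(-8/3, 5/87)), ProductSet(Interval.Lopen(5/87, 5/2), Rationals))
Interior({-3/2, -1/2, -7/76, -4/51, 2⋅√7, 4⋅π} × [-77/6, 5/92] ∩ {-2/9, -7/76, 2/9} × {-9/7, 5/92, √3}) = ∅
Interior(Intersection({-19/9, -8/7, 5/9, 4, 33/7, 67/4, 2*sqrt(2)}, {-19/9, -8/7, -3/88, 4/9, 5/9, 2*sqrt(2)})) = EmptySet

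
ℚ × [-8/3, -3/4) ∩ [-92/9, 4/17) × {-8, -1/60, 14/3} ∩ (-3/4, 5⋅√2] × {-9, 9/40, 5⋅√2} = ∅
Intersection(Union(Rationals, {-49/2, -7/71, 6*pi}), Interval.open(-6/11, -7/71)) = Intersection(Interval.open(-6/11, -7/71), Rationals)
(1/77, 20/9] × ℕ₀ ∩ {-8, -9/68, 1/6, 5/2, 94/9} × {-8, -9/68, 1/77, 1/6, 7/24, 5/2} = ∅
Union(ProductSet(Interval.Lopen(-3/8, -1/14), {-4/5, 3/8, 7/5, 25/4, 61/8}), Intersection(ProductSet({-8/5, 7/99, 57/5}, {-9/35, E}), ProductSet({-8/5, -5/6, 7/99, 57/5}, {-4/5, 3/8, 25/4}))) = ProductSet(Interval.Lopen(-3/8, -1/14), {-4/5, 3/8, 7/5, 25/4, 61/8})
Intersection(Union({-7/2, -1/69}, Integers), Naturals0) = Naturals0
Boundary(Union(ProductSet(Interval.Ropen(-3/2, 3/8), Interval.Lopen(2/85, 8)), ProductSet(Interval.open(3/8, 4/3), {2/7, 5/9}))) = Union(ProductSet({-3/2, 3/8}, Interval(2/85, 8)), ProductSet(Interval(-3/2, 3/8), {2/85, 8}), ProductSet(Interval(3/8, 4/3), {2/7, 5/9}))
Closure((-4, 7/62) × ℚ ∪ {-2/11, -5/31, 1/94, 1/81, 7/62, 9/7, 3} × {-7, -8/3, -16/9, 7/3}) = ([-4, 7/62] × ℝ) ∪ ({-2/11, -5/31, 1/94, 1/81, 7/62, 9/7, 3} × {-7, -8/3, -16/9, 7/3})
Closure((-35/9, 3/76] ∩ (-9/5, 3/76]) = [-9/5, 3/76]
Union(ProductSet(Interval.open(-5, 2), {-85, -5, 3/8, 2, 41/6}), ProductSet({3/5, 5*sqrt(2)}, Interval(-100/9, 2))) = Union(ProductSet({3/5, 5*sqrt(2)}, Interval(-100/9, 2)), ProductSet(Interval.open(-5, 2), {-85, -5, 3/8, 2, 41/6}))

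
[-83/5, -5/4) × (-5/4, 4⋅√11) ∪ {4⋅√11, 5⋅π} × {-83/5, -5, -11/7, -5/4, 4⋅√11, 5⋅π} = ([-83/5, -5/4) × (-5/4, 4⋅√11)) ∪ ({4⋅√11, 5⋅π} × {-83/5, -5, -11/7, -5/4, 4⋅√11, 5⋅π})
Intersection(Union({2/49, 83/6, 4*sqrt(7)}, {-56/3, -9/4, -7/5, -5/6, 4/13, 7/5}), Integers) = EmptySet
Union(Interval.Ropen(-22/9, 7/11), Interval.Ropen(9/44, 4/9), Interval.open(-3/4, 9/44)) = Interval.Ropen(-22/9, 7/11)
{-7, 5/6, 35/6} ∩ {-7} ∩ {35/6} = ∅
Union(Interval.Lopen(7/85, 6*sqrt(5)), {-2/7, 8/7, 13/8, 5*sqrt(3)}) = Union({-2/7}, Interval.Lopen(7/85, 6*sqrt(5)))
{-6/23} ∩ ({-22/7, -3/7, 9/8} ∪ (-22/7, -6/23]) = {-6/23}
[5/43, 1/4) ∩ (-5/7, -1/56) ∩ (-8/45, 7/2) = ∅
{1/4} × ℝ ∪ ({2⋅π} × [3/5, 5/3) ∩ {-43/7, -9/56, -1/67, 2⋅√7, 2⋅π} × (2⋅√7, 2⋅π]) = {1/4} × ℝ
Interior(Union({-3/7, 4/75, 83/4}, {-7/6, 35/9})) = EmptySet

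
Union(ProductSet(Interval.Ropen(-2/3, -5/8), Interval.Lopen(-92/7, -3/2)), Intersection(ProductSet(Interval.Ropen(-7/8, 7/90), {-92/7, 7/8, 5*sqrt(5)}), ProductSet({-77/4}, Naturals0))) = ProductSet(Interval.Ropen(-2/3, -5/8), Interval.Lopen(-92/7, -3/2))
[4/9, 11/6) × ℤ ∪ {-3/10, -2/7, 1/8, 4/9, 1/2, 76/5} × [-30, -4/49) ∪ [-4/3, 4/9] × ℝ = ([-4/3, 4/9] × ℝ) ∪ ([4/9, 11/6) × ℤ) ∪ ({-3/10, -2/7, 1/8, 4/9, 1/2, 76/5} × [-30, -4/49))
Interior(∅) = ∅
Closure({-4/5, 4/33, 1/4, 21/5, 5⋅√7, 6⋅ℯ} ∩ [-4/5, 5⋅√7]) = {-4/5, 4/33, 1/4, 21/5, 5⋅√7}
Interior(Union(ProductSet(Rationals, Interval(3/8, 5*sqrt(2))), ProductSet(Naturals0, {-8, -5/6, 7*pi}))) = EmptySet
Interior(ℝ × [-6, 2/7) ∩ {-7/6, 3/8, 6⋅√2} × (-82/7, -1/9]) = ∅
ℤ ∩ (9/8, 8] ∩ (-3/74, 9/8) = ∅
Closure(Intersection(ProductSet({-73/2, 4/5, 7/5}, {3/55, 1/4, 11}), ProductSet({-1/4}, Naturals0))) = EmptySet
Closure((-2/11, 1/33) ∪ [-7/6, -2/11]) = [-7/6, 1/33]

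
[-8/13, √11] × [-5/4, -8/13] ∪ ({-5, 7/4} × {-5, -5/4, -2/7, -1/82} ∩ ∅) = [-8/13, √11] × [-5/4, -8/13]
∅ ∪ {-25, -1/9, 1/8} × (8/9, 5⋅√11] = {-25, -1/9, 1/8} × (8/9, 5⋅√11]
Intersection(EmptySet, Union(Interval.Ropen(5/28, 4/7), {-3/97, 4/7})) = EmptySet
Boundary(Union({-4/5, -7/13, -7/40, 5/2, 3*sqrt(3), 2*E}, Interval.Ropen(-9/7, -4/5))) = {-9/7, -4/5, -7/13, -7/40, 5/2, 3*sqrt(3), 2*E}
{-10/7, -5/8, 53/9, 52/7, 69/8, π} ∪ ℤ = ℤ ∪ {-10/7, -5/8, 53/9, 52/7, 69/8, π}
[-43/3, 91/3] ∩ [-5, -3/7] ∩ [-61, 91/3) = [-5, -3/7]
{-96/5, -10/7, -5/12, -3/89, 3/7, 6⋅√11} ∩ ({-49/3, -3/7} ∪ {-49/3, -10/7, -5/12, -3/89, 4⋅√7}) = {-10/7, -5/12, -3/89}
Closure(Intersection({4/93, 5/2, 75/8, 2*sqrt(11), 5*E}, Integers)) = EmptySet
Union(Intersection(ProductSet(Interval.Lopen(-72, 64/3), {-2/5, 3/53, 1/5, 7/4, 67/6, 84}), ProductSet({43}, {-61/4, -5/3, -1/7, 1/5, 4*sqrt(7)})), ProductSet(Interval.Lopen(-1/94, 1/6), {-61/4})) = ProductSet(Interval.Lopen(-1/94, 1/6), {-61/4})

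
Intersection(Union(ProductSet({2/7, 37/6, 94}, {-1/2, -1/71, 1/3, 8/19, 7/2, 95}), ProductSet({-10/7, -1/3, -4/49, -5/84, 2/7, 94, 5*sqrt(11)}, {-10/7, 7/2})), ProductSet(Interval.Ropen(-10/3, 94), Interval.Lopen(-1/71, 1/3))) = ProductSet({2/7, 37/6}, {1/3})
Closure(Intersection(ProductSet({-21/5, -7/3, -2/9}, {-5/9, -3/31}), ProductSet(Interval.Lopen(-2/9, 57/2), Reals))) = EmptySet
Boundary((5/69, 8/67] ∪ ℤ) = {5/69, 8/67} ∪ (ℤ \ (5/69, 8/67))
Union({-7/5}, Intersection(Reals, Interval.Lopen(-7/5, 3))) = Interval(-7/5, 3)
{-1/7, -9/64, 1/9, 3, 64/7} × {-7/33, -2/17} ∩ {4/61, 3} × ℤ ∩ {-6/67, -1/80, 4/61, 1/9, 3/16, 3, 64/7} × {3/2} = ∅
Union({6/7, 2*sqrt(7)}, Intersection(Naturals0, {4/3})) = {6/7, 2*sqrt(7)}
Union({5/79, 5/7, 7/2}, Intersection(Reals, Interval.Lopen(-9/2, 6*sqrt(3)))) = Interval.Lopen(-9/2, 6*sqrt(3))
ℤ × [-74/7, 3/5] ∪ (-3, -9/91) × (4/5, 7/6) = (ℤ × [-74/7, 3/5]) ∪ ((-3, -9/91) × (4/5, 7/6))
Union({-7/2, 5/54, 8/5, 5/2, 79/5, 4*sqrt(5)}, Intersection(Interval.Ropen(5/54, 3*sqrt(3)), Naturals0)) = Union({-7/2, 5/54, 8/5, 5/2, 79/5, 4*sqrt(5)}, Range(1, 6, 1))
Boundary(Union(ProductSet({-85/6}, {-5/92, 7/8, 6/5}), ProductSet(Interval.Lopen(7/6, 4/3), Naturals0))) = Union(ProductSet({-85/6}, {-5/92, 7/8, 6/5}), ProductSet(Interval(7/6, 4/3), Naturals0))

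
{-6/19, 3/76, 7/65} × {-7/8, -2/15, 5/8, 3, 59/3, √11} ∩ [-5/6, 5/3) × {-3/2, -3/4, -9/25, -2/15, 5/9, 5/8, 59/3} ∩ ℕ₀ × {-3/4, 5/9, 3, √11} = ∅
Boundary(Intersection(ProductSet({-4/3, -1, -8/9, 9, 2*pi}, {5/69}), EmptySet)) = EmptySet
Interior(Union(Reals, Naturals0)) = Reals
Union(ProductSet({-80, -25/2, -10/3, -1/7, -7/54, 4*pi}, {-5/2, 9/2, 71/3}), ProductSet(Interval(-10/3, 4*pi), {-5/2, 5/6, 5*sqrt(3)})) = Union(ProductSet({-80, -25/2, -10/3, -1/7, -7/54, 4*pi}, {-5/2, 9/2, 71/3}), ProductSet(Interval(-10/3, 4*pi), {-5/2, 5/6, 5*sqrt(3)}))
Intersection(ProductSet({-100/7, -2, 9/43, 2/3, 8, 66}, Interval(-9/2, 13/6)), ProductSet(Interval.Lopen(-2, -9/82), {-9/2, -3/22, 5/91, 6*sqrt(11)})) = EmptySet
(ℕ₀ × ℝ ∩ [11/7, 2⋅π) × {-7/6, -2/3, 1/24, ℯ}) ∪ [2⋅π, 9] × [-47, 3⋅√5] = ({2, 3, …, 6} × {-7/6, -2/3, 1/24, ℯ}) ∪ ([2⋅π, 9] × [-47, 3⋅√5])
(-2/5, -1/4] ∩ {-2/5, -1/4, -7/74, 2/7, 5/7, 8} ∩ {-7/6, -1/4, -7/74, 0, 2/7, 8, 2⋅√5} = {-1/4}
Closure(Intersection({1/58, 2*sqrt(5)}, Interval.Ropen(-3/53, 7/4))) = {1/58}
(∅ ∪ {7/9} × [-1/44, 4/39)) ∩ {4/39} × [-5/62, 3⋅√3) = ∅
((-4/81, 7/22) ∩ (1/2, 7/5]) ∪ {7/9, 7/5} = {7/9, 7/5}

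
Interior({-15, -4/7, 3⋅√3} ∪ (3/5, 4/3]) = (3/5, 4/3)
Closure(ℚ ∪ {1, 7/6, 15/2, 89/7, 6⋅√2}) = ℝ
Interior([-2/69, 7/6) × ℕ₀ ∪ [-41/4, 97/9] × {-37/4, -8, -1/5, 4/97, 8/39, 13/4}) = ∅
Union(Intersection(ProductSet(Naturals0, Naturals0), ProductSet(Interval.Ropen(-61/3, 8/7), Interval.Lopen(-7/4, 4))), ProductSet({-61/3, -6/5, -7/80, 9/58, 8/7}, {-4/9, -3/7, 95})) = Union(ProductSet({-61/3, -6/5, -7/80, 9/58, 8/7}, {-4/9, -3/7, 95}), ProductSet(Range(0, 2, 1), Range(0, 5, 1)))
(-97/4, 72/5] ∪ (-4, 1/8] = (-97/4, 72/5]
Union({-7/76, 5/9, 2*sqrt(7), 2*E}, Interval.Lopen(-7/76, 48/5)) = Interval(-7/76, 48/5)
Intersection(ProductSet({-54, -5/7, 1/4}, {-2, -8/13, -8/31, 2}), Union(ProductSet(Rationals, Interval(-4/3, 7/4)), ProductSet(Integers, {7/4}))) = ProductSet({-54, -5/7, 1/4}, {-8/13, -8/31})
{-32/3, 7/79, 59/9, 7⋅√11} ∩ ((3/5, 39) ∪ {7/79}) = {7/79, 59/9, 7⋅√11}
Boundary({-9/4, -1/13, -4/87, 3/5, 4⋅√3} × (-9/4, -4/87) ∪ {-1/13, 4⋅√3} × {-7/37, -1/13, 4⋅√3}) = ({-1/13, 4⋅√3} × {-7/37, -1/13, 4⋅√3}) ∪ ({-9/4, -1/13, -4/87, 3/5, 4⋅√3} × [-9/4, -4/87])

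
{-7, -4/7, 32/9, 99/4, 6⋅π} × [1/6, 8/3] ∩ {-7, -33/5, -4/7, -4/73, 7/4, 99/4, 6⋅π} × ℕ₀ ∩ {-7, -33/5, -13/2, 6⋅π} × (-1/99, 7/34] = ∅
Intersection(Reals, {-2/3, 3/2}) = {-2/3, 3/2}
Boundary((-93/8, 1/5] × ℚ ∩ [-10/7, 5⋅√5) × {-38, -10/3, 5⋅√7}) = [-10/7, 1/5] × {-38, -10/3}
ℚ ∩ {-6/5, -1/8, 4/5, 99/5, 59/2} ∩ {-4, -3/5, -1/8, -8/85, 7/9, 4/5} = {-1/8, 4/5}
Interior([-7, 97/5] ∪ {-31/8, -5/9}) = (-7, 97/5)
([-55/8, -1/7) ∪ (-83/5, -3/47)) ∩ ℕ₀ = ∅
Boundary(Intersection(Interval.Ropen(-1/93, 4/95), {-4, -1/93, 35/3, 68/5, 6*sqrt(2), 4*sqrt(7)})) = {-1/93}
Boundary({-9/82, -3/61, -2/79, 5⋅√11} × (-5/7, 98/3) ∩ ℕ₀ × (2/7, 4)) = ∅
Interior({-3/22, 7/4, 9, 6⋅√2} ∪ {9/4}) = ∅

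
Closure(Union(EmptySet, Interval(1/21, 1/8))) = Interval(1/21, 1/8)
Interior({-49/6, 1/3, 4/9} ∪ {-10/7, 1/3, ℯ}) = ∅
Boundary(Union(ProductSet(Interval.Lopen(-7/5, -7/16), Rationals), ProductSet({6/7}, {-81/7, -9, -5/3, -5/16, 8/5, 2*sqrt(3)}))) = Union(ProductSet({6/7}, {-81/7, -9, -5/3, -5/16, 8/5, 2*sqrt(3)}), ProductSet(Interval(-7/5, -7/16), Reals))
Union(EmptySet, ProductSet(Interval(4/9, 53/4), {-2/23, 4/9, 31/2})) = ProductSet(Interval(4/9, 53/4), {-2/23, 4/9, 31/2})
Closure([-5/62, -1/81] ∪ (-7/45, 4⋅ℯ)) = [-7/45, 4⋅ℯ]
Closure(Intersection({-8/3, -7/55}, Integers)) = EmptySet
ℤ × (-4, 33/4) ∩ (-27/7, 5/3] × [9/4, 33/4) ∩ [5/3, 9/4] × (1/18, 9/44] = ∅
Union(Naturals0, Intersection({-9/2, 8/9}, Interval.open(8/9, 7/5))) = Naturals0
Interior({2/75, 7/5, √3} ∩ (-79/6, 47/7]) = ∅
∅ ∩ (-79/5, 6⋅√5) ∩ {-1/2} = ∅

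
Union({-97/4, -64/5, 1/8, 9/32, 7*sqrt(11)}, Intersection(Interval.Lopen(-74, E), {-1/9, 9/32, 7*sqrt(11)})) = {-97/4, -64/5, -1/9, 1/8, 9/32, 7*sqrt(11)}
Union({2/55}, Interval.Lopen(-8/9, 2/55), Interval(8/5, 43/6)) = Union(Interval.Lopen(-8/9, 2/55), Interval(8/5, 43/6))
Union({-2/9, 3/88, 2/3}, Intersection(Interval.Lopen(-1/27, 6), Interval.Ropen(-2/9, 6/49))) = Union({-2/9, 2/3}, Interval.open(-1/27, 6/49))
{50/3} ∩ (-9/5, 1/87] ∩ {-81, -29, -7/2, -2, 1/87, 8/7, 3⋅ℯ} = ∅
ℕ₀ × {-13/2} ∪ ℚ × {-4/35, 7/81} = (ℕ₀ × {-13/2}) ∪ (ℚ × {-4/35, 7/81})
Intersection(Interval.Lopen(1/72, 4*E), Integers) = Range(1, 11, 1)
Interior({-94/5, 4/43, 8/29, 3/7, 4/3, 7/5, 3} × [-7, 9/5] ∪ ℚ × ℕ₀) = ∅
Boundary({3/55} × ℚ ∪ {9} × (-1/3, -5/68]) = ({3/55} × ℝ) ∪ ({9} × [-1/3, -5/68])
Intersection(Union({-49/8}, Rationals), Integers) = Integers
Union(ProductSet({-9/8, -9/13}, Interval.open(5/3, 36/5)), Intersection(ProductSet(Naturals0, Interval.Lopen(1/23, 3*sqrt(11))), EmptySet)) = ProductSet({-9/8, -9/13}, Interval.open(5/3, 36/5))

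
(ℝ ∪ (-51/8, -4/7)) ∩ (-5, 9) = (-5, 9)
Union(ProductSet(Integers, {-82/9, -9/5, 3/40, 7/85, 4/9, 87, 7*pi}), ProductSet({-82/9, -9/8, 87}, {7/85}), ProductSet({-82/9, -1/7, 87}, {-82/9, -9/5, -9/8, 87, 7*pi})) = Union(ProductSet({-82/9, -9/8, 87}, {7/85}), ProductSet({-82/9, -1/7, 87}, {-82/9, -9/5, -9/8, 87, 7*pi}), ProductSet(Integers, {-82/9, -9/5, 3/40, 7/85, 4/9, 87, 7*pi}))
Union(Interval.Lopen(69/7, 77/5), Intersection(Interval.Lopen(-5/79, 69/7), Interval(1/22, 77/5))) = Interval(1/22, 77/5)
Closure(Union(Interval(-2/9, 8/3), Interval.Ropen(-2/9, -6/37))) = Interval(-2/9, 8/3)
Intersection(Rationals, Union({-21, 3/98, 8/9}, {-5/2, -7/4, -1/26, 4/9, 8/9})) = {-21, -5/2, -7/4, -1/26, 3/98, 4/9, 8/9}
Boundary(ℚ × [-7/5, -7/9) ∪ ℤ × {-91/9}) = (ℤ × {-91/9}) ∪ (ℝ × [-7/5, -7/9])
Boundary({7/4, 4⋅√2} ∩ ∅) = ∅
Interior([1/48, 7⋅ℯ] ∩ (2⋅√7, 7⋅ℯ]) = (2⋅√7, 7⋅ℯ)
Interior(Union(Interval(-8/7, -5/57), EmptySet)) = Interval.open(-8/7, -5/57)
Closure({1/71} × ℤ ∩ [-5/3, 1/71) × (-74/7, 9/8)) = ∅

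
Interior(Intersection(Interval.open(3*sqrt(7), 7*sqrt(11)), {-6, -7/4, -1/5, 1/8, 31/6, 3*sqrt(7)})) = EmptySet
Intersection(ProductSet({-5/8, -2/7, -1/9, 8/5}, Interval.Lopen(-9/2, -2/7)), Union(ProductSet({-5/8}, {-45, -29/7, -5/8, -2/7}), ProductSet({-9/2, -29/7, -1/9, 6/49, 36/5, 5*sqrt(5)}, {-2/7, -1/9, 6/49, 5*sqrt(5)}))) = Union(ProductSet({-5/8}, {-29/7, -5/8, -2/7}), ProductSet({-1/9}, {-2/7}))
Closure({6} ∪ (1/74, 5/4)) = [1/74, 5/4] ∪ {6}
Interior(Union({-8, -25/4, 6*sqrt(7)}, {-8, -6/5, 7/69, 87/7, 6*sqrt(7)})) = EmptySet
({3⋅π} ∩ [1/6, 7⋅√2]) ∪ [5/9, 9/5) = [5/9, 9/5) ∪ {3⋅π}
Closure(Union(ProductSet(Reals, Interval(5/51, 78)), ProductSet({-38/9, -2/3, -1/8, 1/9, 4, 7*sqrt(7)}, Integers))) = Union(ProductSet({-38/9, -2/3, -1/8, 1/9, 4, 7*sqrt(7)}, Integers), ProductSet(Reals, Interval(5/51, 78)))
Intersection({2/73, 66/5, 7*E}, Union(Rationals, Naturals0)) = {2/73, 66/5}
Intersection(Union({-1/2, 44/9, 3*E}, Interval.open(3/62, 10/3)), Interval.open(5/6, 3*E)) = Union({44/9}, Interval.open(5/6, 10/3))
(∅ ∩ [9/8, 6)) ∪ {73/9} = {73/9}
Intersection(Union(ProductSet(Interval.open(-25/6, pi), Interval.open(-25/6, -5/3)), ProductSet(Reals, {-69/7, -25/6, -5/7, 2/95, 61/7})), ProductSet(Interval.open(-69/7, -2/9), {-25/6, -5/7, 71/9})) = ProductSet(Interval.open(-69/7, -2/9), {-25/6, -5/7})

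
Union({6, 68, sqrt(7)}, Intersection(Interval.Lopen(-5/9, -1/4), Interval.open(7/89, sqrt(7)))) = {6, 68, sqrt(7)}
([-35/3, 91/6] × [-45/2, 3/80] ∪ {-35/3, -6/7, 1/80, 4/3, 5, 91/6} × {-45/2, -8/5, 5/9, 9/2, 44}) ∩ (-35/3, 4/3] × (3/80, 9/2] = {-6/7, 1/80, 4/3} × {5/9, 9/2}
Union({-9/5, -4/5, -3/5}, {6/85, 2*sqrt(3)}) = {-9/5, -4/5, -3/5, 6/85, 2*sqrt(3)}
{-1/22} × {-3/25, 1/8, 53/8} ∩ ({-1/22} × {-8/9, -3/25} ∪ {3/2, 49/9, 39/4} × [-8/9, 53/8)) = {-1/22} × {-3/25}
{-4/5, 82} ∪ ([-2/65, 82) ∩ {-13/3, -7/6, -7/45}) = {-4/5, 82}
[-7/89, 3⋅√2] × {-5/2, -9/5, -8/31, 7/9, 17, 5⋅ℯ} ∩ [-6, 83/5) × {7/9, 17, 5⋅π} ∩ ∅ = ∅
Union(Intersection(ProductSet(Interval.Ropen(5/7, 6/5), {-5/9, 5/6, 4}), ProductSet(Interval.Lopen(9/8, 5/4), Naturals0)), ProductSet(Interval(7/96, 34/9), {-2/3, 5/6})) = Union(ProductSet(Interval(7/96, 34/9), {-2/3, 5/6}), ProductSet(Interval.open(9/8, 6/5), {4}))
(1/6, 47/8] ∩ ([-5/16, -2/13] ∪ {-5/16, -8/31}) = ∅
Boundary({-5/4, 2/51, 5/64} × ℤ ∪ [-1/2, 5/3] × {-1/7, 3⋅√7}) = ({-5/4, 2/51, 5/64} × ℤ) ∪ ([-1/2, 5/3] × {-1/7, 3⋅√7})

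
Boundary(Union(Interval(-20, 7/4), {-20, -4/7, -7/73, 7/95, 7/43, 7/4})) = {-20, 7/4}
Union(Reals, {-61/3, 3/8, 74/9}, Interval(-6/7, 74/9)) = Interval(-oo, oo)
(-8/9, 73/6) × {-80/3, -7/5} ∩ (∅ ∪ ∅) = ∅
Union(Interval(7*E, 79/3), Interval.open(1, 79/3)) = Interval.Lopen(1, 79/3)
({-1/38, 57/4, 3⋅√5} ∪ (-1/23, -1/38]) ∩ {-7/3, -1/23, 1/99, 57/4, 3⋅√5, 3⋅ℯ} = {57/4, 3⋅√5}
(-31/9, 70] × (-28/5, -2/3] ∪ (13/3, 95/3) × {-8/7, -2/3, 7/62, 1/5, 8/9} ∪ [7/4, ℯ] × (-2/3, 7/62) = ((-31/9, 70] × (-28/5, -2/3]) ∪ ([7/4, ℯ] × (-2/3, 7/62)) ∪ ((13/3, 95/3) × {-8/7, -2/3, 7/62, 1/5, 8/9})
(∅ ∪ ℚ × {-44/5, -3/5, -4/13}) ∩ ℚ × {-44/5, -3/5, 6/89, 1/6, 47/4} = ℚ × {-44/5, -3/5}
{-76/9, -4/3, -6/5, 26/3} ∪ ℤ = ℤ ∪ {-76/9, -4/3, -6/5, 26/3}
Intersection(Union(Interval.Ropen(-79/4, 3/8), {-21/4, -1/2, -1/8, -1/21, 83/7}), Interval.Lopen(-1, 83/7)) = Union({83/7}, Interval.open(-1, 3/8))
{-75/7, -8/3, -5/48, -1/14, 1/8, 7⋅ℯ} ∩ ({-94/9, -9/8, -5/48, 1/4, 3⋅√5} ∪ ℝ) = {-75/7, -8/3, -5/48, -1/14, 1/8, 7⋅ℯ}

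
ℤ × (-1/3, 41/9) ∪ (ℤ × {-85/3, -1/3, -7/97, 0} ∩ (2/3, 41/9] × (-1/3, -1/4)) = ℤ × (-1/3, 41/9)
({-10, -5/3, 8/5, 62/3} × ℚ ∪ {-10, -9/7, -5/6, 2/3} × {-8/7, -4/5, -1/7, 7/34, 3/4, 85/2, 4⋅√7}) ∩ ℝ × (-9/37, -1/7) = {-10, -5/3, 8/5, 62/3} × (ℚ ∩ (-9/37, -1/7))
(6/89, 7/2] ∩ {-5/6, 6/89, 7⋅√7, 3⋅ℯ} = ∅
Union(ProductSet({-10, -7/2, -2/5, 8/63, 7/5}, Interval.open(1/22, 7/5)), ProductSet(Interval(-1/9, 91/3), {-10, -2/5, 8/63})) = Union(ProductSet({-10, -7/2, -2/5, 8/63, 7/5}, Interval.open(1/22, 7/5)), ProductSet(Interval(-1/9, 91/3), {-10, -2/5, 8/63}))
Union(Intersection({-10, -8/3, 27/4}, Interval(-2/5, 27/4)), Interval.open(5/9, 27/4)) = Interval.Lopen(5/9, 27/4)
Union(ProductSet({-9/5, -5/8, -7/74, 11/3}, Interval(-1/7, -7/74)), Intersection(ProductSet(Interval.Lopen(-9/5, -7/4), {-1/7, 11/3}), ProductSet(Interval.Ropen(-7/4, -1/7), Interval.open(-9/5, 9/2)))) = Union(ProductSet({-7/4}, {-1/7, 11/3}), ProductSet({-9/5, -5/8, -7/74, 11/3}, Interval(-1/7, -7/74)))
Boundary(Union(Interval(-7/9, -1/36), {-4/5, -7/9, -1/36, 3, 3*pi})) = {-4/5, -7/9, -1/36, 3, 3*pi}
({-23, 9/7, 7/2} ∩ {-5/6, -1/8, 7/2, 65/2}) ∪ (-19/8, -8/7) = (-19/8, -8/7) ∪ {7/2}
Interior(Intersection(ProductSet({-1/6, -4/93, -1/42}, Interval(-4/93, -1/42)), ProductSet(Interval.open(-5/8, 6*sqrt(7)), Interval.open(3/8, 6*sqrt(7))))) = EmptySet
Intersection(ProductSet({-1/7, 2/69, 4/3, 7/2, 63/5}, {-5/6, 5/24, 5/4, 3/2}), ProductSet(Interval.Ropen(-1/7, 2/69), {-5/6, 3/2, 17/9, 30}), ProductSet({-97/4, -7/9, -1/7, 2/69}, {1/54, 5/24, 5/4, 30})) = EmptySet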